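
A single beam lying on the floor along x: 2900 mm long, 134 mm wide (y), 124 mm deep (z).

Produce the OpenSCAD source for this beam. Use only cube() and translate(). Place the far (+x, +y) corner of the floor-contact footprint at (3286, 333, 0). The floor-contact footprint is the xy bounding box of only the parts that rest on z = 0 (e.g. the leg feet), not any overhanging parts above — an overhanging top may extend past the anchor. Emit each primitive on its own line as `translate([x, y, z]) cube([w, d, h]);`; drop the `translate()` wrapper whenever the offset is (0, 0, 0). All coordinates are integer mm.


translate([386, 199, 0]) cube([2900, 134, 124]);


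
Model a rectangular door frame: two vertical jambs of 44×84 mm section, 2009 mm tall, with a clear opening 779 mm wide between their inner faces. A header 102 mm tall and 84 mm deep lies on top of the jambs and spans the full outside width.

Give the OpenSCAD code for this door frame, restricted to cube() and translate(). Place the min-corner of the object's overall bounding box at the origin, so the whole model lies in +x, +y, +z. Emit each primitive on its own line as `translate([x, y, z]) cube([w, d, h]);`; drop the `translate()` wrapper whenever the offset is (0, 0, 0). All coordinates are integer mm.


cube([44, 84, 2009]);
translate([823, 0, 0]) cube([44, 84, 2009]);
translate([0, 0, 2009]) cube([867, 84, 102]);


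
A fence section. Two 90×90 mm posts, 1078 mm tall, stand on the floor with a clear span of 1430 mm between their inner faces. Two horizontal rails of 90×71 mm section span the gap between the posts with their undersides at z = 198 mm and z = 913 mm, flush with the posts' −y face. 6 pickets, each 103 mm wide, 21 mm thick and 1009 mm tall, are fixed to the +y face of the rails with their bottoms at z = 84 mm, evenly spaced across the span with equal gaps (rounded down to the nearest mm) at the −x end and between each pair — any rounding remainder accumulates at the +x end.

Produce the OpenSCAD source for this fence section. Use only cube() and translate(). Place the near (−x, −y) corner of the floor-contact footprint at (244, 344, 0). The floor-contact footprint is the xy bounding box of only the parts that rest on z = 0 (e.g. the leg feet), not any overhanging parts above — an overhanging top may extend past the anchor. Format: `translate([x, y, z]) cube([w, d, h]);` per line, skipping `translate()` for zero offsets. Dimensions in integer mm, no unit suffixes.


translate([244, 344, 0]) cube([90, 90, 1078]);
translate([1764, 344, 0]) cube([90, 90, 1078]);
translate([334, 344, 198]) cube([1430, 90, 71]);
translate([334, 344, 913]) cube([1430, 90, 71]);
translate([450, 434, 84]) cube([103, 21, 1009]);
translate([669, 434, 84]) cube([103, 21, 1009]);
translate([888, 434, 84]) cube([103, 21, 1009]);
translate([1107, 434, 84]) cube([103, 21, 1009]);
translate([1326, 434, 84]) cube([103, 21, 1009]);
translate([1545, 434, 84]) cube([103, 21, 1009]);


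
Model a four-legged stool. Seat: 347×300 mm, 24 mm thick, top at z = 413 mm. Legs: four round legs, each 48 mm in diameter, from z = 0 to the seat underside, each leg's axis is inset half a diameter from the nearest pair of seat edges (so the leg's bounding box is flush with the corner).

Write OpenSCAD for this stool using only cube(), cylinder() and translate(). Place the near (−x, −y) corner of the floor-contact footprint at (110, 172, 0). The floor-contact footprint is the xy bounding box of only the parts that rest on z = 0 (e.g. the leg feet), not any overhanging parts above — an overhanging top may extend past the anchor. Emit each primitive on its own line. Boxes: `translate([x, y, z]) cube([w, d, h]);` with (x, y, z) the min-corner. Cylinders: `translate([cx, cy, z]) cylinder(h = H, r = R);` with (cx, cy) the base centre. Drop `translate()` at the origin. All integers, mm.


translate([110, 172, 389]) cube([347, 300, 24]);
translate([134, 196, 0]) cylinder(h = 389, r = 24);
translate([433, 196, 0]) cylinder(h = 389, r = 24);
translate([134, 448, 0]) cylinder(h = 389, r = 24);
translate([433, 448, 0]) cylinder(h = 389, r = 24);


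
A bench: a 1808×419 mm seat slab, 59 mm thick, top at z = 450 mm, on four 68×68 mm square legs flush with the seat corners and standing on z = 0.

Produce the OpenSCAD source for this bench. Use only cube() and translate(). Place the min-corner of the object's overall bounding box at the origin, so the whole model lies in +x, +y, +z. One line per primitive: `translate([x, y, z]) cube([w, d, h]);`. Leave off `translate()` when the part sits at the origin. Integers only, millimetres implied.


translate([0, 0, 391]) cube([1808, 419, 59]);
cube([68, 68, 391]);
translate([0, 351, 0]) cube([68, 68, 391]);
translate([1740, 0, 0]) cube([68, 68, 391]);
translate([1740, 351, 0]) cube([68, 68, 391]);


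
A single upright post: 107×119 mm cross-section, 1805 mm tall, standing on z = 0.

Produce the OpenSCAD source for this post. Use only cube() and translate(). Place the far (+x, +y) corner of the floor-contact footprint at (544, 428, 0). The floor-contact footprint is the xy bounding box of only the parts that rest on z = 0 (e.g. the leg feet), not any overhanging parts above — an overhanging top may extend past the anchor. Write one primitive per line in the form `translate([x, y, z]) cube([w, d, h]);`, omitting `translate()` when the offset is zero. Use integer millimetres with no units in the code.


translate([437, 309, 0]) cube([107, 119, 1805]);


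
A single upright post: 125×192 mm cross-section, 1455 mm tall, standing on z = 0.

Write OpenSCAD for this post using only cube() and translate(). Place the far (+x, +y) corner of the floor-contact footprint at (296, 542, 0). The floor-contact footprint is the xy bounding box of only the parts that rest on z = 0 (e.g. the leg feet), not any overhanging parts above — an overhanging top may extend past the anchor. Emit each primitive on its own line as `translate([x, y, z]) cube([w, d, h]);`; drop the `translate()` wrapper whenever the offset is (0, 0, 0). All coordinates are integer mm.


translate([171, 350, 0]) cube([125, 192, 1455]);


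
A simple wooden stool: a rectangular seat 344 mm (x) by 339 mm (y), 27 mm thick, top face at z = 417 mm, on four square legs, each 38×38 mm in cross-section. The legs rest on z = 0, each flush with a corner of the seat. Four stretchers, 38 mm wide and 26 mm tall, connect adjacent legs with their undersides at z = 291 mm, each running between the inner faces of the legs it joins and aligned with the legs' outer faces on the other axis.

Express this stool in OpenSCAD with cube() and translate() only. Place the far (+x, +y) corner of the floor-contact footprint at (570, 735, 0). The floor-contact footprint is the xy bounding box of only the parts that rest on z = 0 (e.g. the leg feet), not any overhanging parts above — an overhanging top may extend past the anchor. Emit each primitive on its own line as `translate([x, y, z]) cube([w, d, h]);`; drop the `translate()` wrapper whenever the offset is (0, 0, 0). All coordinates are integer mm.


translate([226, 396, 390]) cube([344, 339, 27]);
translate([226, 396, 0]) cube([38, 38, 390]);
translate([532, 396, 0]) cube([38, 38, 390]);
translate([226, 697, 0]) cube([38, 38, 390]);
translate([532, 697, 0]) cube([38, 38, 390]);
translate([264, 396, 291]) cube([268, 38, 26]);
translate([264, 697, 291]) cube([268, 38, 26]);
translate([226, 434, 291]) cube([38, 263, 26]);
translate([532, 434, 291]) cube([38, 263, 26]);


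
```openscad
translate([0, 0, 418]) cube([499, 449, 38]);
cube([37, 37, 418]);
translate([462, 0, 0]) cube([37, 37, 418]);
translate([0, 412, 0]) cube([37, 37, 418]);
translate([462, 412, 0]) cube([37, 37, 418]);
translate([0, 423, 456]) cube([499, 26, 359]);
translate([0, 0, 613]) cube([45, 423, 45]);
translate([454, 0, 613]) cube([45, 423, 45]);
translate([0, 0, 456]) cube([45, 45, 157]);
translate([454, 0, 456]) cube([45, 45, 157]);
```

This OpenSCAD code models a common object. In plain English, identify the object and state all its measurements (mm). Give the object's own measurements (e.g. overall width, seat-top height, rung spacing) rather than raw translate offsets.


A chair. The seat is a 499×449×38 mm slab with its top at z = 456 mm, on four 37×37 mm corner legs (flush with the seat edges, standing on z = 0). A flat backrest 26 mm thick, 359 mm tall, spans the full seat width and rises from the seat top along its +y edge, rear face flush with the rear of the seat. Two armrests of 45×45 mm section run along each side from the seat's front edge to the front of the backrest, top faces 202 mm above the seat top and outer faces flush with the seat's x-edges; a 45×45 mm post under the front of each armrest stands on the seat at the front corner.


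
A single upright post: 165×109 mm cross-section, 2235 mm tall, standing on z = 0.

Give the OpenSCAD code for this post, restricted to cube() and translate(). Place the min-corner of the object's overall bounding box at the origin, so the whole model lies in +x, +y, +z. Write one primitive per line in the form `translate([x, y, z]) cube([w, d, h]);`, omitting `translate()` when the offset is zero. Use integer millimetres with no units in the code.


cube([165, 109, 2235]);


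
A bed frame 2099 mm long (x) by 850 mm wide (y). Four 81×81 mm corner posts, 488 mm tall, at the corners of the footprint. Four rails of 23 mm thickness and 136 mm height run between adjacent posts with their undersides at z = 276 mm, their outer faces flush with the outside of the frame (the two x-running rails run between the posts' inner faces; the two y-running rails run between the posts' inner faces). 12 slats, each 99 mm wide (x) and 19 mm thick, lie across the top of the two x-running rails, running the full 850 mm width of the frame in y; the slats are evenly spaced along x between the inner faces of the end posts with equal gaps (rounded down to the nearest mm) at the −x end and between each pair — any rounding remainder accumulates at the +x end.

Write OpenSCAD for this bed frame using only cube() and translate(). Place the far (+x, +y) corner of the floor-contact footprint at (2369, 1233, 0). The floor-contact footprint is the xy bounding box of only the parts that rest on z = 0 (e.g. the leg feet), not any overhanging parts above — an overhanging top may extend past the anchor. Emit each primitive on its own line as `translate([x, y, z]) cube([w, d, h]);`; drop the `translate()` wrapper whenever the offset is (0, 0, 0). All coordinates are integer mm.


translate([270, 383, 0]) cube([81, 81, 488]);
translate([270, 1152, 0]) cube([81, 81, 488]);
translate([2288, 383, 0]) cube([81, 81, 488]);
translate([2288, 1152, 0]) cube([81, 81, 488]);
translate([351, 383, 276]) cube([1937, 23, 136]);
translate([351, 1210, 276]) cube([1937, 23, 136]);
translate([270, 464, 276]) cube([23, 688, 136]);
translate([2346, 464, 276]) cube([23, 688, 136]);
translate([408, 383, 412]) cube([99, 850, 19]);
translate([564, 383, 412]) cube([99, 850, 19]);
translate([720, 383, 412]) cube([99, 850, 19]);
translate([876, 383, 412]) cube([99, 850, 19]);
translate([1032, 383, 412]) cube([99, 850, 19]);
translate([1188, 383, 412]) cube([99, 850, 19]);
translate([1344, 383, 412]) cube([99, 850, 19]);
translate([1500, 383, 412]) cube([99, 850, 19]);
translate([1656, 383, 412]) cube([99, 850, 19]);
translate([1812, 383, 412]) cube([99, 850, 19]);
translate([1968, 383, 412]) cube([99, 850, 19]);
translate([2124, 383, 412]) cube([99, 850, 19]);


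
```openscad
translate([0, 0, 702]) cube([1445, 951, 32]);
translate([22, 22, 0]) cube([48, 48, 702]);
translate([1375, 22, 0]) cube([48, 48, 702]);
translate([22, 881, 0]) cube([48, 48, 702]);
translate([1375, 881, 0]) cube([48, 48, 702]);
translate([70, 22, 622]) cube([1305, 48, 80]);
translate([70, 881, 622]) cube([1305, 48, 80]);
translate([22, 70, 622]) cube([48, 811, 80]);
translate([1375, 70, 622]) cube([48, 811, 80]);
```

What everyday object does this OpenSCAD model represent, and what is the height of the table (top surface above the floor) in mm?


A table. The table height is 734 mm.

A 1445×951×32 slab sits at z = 702 on four 48 mm square posts — a table. The top surface is at 702 + 32 = 734 mm.


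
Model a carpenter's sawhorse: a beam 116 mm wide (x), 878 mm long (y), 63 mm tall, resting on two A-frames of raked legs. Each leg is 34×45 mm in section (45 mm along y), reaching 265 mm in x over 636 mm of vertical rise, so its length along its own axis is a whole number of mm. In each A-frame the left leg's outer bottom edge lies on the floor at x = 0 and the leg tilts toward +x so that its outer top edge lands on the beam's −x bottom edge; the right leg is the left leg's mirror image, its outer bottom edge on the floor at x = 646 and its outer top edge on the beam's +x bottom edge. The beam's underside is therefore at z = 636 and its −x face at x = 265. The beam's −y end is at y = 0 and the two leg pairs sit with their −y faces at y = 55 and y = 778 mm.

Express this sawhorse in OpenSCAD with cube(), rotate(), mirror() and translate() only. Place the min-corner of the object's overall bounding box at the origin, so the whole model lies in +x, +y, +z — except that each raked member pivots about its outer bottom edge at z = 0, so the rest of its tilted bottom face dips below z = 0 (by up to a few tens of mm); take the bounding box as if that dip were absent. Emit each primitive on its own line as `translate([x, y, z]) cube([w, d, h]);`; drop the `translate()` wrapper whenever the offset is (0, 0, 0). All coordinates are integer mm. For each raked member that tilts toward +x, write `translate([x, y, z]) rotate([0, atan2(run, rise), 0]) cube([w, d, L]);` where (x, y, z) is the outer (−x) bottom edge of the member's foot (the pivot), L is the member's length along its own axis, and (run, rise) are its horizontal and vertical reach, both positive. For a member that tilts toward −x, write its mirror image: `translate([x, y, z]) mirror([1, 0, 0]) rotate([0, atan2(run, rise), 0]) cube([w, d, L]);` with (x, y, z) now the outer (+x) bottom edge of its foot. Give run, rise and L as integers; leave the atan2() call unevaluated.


translate([265, 0, 636]) cube([116, 878, 63]);
translate([0, 55, 0]) rotate([0, atan2(265, 636), 0]) cube([34, 45, 689]);
translate([646, 55, 0]) mirror([1, 0, 0]) rotate([0, atan2(265, 636), 0]) cube([34, 45, 689]);
translate([0, 778, 0]) rotate([0, atan2(265, 636), 0]) cube([34, 45, 689]);
translate([646, 778, 0]) mirror([1, 0, 0]) rotate([0, atan2(265, 636), 0]) cube([34, 45, 689]);


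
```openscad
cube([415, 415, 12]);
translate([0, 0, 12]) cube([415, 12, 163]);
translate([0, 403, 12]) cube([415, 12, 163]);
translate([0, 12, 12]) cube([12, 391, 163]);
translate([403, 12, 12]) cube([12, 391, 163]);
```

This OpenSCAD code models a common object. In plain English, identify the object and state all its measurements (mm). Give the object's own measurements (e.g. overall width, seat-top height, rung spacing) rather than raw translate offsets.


An open-topped rectangular box: outside dimensions 415×415×175 mm, with a uniform wall and base thickness of 12 mm. The base is a full 415×415 slab on the floor; four walls sit on top of the base. The front and back walls (the −y and +y sides) span the full width; the two side walls fit between them.


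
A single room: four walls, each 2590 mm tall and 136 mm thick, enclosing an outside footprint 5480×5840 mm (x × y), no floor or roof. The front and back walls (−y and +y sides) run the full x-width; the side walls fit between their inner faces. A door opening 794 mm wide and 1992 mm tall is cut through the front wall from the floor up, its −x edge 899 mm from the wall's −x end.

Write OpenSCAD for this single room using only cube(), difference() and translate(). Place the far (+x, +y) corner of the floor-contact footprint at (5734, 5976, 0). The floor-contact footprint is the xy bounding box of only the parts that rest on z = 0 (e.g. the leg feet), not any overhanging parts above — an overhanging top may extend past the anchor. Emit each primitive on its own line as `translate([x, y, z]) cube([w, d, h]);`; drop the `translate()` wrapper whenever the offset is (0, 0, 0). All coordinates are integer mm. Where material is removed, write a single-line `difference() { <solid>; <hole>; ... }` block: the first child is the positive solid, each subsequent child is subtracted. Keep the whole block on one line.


difference() { translate([254, 136, 0]) cube([5480, 136, 2590]); translate([1153, 136, 0]) cube([794, 136, 1992]); }
translate([254, 5840, 0]) cube([5480, 136, 2590]);
translate([254, 272, 0]) cube([136, 5568, 2590]);
translate([5598, 272, 0]) cube([136, 5568, 2590]);


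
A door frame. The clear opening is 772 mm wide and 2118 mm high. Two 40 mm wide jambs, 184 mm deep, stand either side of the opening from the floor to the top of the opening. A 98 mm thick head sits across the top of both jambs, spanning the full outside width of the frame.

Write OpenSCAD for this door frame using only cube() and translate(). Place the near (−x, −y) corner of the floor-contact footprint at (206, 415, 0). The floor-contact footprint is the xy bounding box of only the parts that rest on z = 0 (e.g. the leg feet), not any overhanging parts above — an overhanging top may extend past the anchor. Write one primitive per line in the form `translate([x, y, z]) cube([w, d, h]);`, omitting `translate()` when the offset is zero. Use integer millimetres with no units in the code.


translate([206, 415, 0]) cube([40, 184, 2118]);
translate([1018, 415, 0]) cube([40, 184, 2118]);
translate([206, 415, 2118]) cube([852, 184, 98]);


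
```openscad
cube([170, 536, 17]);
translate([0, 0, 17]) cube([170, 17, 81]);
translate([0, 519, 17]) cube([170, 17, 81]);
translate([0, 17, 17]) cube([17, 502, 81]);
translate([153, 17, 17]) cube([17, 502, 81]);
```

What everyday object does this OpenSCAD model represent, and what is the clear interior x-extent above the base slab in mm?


An open box. The internal width is 136 mm.

A 170×536 base slab with four walls standing on it — an open box. The base is 170 mm wide and the walls are 17 mm thick, so the internal width is 170 − 2 × 17 = 136 mm.


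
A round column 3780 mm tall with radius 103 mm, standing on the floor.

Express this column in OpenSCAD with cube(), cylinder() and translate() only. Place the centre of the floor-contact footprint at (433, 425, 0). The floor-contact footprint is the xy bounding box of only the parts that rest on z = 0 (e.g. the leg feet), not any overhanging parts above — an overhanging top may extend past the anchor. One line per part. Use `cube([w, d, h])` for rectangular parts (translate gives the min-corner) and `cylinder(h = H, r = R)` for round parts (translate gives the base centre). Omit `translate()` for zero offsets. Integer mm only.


translate([433, 425, 0]) cylinder(h = 3780, r = 103);


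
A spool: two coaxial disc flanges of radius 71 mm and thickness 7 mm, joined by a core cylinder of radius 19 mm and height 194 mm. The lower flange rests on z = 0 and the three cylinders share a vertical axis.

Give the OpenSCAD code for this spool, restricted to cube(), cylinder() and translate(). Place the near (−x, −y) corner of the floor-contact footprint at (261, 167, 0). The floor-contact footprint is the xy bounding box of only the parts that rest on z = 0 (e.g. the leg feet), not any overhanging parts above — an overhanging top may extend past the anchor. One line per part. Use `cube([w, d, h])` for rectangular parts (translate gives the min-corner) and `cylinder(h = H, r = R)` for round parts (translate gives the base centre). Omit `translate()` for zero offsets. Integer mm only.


translate([332, 238, 0]) cylinder(h = 7, r = 71);
translate([332, 238, 7]) cylinder(h = 194, r = 19);
translate([332, 238, 201]) cylinder(h = 7, r = 71);


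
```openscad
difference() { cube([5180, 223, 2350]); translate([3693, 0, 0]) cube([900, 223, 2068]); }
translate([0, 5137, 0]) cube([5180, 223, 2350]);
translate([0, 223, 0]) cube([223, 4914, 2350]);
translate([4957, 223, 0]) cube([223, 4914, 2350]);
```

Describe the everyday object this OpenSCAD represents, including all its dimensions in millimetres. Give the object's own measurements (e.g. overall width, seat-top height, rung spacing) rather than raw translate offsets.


A single room: four walls, each 2350 mm tall and 223 mm thick, enclosing an outside footprint 5180×5360 mm (x × y), no floor or roof. The front and back walls (−y and +y sides) run the full x-width; the side walls fit between their inner faces. A door opening 900 mm wide and 2068 mm tall is cut through the front wall from the floor up, its −x edge 3693 mm from the wall's −x end.


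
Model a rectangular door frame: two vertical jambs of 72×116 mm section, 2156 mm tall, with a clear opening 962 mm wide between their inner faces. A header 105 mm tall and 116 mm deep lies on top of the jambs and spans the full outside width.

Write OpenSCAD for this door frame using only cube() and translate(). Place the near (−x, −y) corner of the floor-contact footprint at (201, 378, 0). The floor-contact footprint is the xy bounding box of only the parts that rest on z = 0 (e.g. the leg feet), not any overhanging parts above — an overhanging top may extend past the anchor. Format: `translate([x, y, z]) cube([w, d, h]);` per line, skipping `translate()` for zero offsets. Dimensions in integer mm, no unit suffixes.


translate([201, 378, 0]) cube([72, 116, 2156]);
translate([1235, 378, 0]) cube([72, 116, 2156]);
translate([201, 378, 2156]) cube([1106, 116, 105]);


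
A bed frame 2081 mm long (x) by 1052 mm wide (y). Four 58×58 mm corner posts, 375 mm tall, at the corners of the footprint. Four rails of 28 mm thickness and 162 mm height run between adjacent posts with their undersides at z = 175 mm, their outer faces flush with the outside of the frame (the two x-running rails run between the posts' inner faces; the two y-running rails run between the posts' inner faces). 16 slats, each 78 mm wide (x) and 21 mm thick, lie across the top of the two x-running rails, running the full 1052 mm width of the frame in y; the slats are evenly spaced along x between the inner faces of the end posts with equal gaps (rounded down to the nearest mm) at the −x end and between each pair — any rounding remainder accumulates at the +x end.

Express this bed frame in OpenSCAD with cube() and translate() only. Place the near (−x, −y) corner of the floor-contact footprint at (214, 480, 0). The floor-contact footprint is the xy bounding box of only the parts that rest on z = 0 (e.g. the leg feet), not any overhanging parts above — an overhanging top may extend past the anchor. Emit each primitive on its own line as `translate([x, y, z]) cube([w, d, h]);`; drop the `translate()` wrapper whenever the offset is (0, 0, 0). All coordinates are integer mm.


translate([214, 480, 0]) cube([58, 58, 375]);
translate([214, 1474, 0]) cube([58, 58, 375]);
translate([2237, 480, 0]) cube([58, 58, 375]);
translate([2237, 1474, 0]) cube([58, 58, 375]);
translate([272, 480, 175]) cube([1965, 28, 162]);
translate([272, 1504, 175]) cube([1965, 28, 162]);
translate([214, 538, 175]) cube([28, 936, 162]);
translate([2267, 538, 175]) cube([28, 936, 162]);
translate([314, 480, 337]) cube([78, 1052, 21]);
translate([434, 480, 337]) cube([78, 1052, 21]);
translate([554, 480, 337]) cube([78, 1052, 21]);
translate([674, 480, 337]) cube([78, 1052, 21]);
translate([794, 480, 337]) cube([78, 1052, 21]);
translate([914, 480, 337]) cube([78, 1052, 21]);
translate([1034, 480, 337]) cube([78, 1052, 21]);
translate([1154, 480, 337]) cube([78, 1052, 21]);
translate([1274, 480, 337]) cube([78, 1052, 21]);
translate([1394, 480, 337]) cube([78, 1052, 21]);
translate([1514, 480, 337]) cube([78, 1052, 21]);
translate([1634, 480, 337]) cube([78, 1052, 21]);
translate([1754, 480, 337]) cube([78, 1052, 21]);
translate([1874, 480, 337]) cube([78, 1052, 21]);
translate([1994, 480, 337]) cube([78, 1052, 21]);
translate([2114, 480, 337]) cube([78, 1052, 21]);


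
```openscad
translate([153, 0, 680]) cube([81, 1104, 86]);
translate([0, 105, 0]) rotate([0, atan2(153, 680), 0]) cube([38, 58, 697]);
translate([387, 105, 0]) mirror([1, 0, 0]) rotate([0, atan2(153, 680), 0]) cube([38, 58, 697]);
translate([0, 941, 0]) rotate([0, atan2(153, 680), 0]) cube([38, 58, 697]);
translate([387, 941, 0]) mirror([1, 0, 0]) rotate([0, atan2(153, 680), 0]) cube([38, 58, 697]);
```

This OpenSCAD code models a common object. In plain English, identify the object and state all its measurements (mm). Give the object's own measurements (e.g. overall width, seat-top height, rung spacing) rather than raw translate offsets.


A sawhorse. A 81×1104×86 mm beam (x, y, z) sits on two A-frame leg pairs. Each pair is two raked legs of 38×58 mm section (58 mm along y) splaying symmetrically in x. Each leg rises 680 mm vertically over 153 mm of horizontal reach and is 697 mm long along its own axis. Every leg's outer bottom edge rests on the floor and its outer top edge meets a bottom edge of the beam — the left legs (tilting toward +x) meet the beam's −x bottom edge, the right legs (their mirror images, tilting toward −x) meet its +x bottom edge — so the leg tops tuck under the beam, the beam's underside is 680 mm above the floor, and the feet are 387 mm apart outside-to-outside with the beam centred between them. The two leg pairs are set in 105 mm from either end of the beam.


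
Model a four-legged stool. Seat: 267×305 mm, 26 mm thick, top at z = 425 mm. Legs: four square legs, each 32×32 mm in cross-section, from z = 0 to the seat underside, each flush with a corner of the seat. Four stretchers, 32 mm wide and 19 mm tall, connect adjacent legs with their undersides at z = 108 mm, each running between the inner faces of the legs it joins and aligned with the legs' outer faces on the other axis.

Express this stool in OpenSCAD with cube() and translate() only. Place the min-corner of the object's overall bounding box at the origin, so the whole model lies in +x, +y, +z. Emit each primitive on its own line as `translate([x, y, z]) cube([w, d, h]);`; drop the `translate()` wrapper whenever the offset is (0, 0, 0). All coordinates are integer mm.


translate([0, 0, 399]) cube([267, 305, 26]);
cube([32, 32, 399]);
translate([235, 0, 0]) cube([32, 32, 399]);
translate([0, 273, 0]) cube([32, 32, 399]);
translate([235, 273, 0]) cube([32, 32, 399]);
translate([32, 0, 108]) cube([203, 32, 19]);
translate([32, 273, 108]) cube([203, 32, 19]);
translate([0, 32, 108]) cube([32, 241, 19]);
translate([235, 32, 108]) cube([32, 241, 19]);


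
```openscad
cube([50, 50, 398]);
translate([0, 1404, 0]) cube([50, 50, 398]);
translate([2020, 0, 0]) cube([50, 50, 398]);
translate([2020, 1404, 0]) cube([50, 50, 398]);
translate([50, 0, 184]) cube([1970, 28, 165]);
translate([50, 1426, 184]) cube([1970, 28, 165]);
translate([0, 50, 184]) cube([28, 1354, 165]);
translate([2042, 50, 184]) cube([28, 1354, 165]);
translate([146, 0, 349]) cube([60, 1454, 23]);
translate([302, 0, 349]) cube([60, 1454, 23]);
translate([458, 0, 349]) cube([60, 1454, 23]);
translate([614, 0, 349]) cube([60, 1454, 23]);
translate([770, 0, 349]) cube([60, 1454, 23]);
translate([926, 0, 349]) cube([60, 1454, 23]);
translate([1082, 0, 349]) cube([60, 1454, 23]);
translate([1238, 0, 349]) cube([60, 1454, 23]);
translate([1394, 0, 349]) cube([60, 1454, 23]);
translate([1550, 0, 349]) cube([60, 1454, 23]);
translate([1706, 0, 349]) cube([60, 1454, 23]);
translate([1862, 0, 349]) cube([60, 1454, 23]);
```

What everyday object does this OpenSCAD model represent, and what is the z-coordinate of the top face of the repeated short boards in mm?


A bed frame. The slat-top height is 372 mm.

Four posts, four rails, and a row of slats — a bed frame. Slats sit on the rails at z = 184 + 165 = 349; with slat thickness 23, the top is 372 mm.


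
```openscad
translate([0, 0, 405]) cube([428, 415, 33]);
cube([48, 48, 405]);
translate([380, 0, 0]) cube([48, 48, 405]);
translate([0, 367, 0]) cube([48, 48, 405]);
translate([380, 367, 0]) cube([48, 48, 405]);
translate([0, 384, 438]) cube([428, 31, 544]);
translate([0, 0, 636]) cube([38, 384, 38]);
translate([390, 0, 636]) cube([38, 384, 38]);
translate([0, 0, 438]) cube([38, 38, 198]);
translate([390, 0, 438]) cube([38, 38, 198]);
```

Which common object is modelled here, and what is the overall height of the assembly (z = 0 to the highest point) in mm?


A chair. The overall height is 982 mm.

A slab on four corner posts with a tall panel at the back — a chair. The seat slab sits at z = 405 with thickness 33, and the 544 mm backrest starts at the seat top, so the overall height is 405 + 33 + 544 = 982 mm.


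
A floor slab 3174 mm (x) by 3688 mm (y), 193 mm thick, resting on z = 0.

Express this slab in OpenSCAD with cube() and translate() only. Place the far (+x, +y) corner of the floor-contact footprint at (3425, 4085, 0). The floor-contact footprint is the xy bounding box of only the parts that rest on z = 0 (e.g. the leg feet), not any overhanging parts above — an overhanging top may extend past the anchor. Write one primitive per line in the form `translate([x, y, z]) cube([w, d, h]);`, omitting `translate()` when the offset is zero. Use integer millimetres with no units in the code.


translate([251, 397, 0]) cube([3174, 3688, 193]);


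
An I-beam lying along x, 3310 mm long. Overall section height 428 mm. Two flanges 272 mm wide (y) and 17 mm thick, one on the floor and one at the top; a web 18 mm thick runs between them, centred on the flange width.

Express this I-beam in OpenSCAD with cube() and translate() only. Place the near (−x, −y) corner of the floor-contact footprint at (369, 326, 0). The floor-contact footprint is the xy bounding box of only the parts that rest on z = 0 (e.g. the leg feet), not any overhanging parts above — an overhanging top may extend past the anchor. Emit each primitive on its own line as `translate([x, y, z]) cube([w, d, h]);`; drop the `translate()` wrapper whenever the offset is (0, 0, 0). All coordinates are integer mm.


translate([369, 326, 0]) cube([3310, 272, 17]);
translate([369, 453, 17]) cube([3310, 18, 394]);
translate([369, 326, 411]) cube([3310, 272, 17]);


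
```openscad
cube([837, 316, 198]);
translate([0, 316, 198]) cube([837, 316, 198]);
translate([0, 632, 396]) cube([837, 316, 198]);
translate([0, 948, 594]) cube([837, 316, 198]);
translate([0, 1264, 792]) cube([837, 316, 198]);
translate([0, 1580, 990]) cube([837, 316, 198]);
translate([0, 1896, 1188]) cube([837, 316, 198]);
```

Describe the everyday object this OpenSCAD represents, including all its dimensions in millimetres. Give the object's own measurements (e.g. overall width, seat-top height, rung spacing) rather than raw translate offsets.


A straight staircase of 7 solid steps. Each step is 837 mm wide (x), 316 mm deep (y, the going) and 198 mm tall (the rise). The first step rests on the floor; each subsequent step sits one going further in +y and one rise higher in +z, directly behind and above the previous step with no overlap.


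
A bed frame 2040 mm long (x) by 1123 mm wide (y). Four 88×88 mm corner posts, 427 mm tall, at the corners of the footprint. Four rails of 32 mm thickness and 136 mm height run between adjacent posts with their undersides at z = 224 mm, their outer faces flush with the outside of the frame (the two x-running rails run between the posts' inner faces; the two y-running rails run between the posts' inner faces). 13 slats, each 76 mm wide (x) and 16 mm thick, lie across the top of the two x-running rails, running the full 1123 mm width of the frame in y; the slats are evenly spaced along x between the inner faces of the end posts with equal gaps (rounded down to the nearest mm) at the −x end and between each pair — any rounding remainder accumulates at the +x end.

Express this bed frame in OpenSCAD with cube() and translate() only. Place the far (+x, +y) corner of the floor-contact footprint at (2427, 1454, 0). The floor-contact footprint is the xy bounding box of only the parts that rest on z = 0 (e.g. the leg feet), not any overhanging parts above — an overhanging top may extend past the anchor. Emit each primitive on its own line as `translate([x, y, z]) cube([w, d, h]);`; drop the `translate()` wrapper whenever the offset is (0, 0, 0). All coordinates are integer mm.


translate([387, 331, 0]) cube([88, 88, 427]);
translate([387, 1366, 0]) cube([88, 88, 427]);
translate([2339, 331, 0]) cube([88, 88, 427]);
translate([2339, 1366, 0]) cube([88, 88, 427]);
translate([475, 331, 224]) cube([1864, 32, 136]);
translate([475, 1422, 224]) cube([1864, 32, 136]);
translate([387, 419, 224]) cube([32, 947, 136]);
translate([2395, 419, 224]) cube([32, 947, 136]);
translate([537, 331, 360]) cube([76, 1123, 16]);
translate([675, 331, 360]) cube([76, 1123, 16]);
translate([813, 331, 360]) cube([76, 1123, 16]);
translate([951, 331, 360]) cube([76, 1123, 16]);
translate([1089, 331, 360]) cube([76, 1123, 16]);
translate([1227, 331, 360]) cube([76, 1123, 16]);
translate([1365, 331, 360]) cube([76, 1123, 16]);
translate([1503, 331, 360]) cube([76, 1123, 16]);
translate([1641, 331, 360]) cube([76, 1123, 16]);
translate([1779, 331, 360]) cube([76, 1123, 16]);
translate([1917, 331, 360]) cube([76, 1123, 16]);
translate([2055, 331, 360]) cube([76, 1123, 16]);
translate([2193, 331, 360]) cube([76, 1123, 16]);


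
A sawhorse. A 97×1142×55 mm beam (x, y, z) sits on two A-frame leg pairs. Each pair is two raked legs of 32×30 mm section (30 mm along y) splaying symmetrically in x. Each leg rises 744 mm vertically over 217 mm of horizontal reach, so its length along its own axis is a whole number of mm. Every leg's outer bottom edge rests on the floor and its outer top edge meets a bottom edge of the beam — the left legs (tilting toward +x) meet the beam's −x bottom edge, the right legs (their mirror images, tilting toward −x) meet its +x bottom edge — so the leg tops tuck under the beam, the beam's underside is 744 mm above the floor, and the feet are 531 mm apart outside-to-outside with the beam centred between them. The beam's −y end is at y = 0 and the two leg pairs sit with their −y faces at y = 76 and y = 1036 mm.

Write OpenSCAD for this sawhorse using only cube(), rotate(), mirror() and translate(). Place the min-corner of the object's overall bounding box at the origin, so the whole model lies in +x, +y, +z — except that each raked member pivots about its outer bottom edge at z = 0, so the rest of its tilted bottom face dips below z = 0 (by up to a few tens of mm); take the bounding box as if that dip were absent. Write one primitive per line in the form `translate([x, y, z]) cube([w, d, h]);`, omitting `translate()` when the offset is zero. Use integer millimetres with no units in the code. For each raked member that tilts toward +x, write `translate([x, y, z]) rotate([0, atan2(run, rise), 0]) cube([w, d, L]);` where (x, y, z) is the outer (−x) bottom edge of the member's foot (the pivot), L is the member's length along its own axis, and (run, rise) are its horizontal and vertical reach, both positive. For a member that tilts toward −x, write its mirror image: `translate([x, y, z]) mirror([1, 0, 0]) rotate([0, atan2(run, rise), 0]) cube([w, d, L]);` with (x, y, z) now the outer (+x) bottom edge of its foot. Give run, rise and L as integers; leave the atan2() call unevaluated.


translate([217, 0, 744]) cube([97, 1142, 55]);
translate([0, 76, 0]) rotate([0, atan2(217, 744), 0]) cube([32, 30, 775]);
translate([531, 76, 0]) mirror([1, 0, 0]) rotate([0, atan2(217, 744), 0]) cube([32, 30, 775]);
translate([0, 1036, 0]) rotate([0, atan2(217, 744), 0]) cube([32, 30, 775]);
translate([531, 1036, 0]) mirror([1, 0, 0]) rotate([0, atan2(217, 744), 0]) cube([32, 30, 775]);


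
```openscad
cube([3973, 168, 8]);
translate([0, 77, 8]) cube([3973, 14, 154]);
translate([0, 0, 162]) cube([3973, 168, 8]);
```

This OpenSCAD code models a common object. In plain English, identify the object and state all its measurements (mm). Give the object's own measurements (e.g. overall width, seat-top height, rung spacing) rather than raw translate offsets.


An I-beam lying along x, 3973 mm long. Overall section height 170 mm. Two flanges 168 mm wide (y) and 8 mm thick, one on the floor and one at the top; a web 14 mm thick runs between them, centred on the flange width.


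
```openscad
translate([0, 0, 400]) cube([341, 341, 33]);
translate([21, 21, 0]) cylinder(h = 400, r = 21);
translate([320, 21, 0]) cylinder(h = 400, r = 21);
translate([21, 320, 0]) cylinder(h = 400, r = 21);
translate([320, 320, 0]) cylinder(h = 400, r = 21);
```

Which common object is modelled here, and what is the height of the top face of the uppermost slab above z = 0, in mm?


A stool. The seat height is 433 mm.

A 341×341×33 slab at z = 400 on four corner cylinders — a stool. The seat top is 400 + 33 = 433 mm.


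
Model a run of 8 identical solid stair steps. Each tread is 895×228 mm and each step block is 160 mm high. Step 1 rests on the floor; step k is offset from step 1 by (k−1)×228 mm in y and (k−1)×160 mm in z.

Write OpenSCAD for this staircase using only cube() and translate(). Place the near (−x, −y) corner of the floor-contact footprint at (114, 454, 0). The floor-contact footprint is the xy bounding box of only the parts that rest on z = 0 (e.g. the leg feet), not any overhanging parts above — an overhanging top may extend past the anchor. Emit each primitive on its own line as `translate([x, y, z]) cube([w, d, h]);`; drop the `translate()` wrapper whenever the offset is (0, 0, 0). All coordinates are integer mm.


translate([114, 454, 0]) cube([895, 228, 160]);
translate([114, 682, 160]) cube([895, 228, 160]);
translate([114, 910, 320]) cube([895, 228, 160]);
translate([114, 1138, 480]) cube([895, 228, 160]);
translate([114, 1366, 640]) cube([895, 228, 160]);
translate([114, 1594, 800]) cube([895, 228, 160]);
translate([114, 1822, 960]) cube([895, 228, 160]);
translate([114, 2050, 1120]) cube([895, 228, 160]);


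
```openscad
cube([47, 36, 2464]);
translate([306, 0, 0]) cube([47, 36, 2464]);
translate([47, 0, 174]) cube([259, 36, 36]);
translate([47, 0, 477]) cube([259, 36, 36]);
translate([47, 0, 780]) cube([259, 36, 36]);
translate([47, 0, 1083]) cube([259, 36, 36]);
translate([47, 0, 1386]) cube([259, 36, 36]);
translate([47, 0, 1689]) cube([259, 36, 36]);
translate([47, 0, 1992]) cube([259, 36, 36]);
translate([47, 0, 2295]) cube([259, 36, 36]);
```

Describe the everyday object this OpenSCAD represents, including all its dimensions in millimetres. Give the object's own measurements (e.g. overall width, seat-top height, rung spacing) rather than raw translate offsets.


A straight ladder. Two 47×36 mm vertical rails, 2464 mm tall, stand 353 mm apart (outside-to-outside) with their front faces coplanar on the −y side. 8 rungs, each 36 mm deep and 36 mm tall, span between the inner faces of the rails, front faces flush with the rails. The lowest rung's underside is at z = 174 mm and rungs are spaced 303 mm apart (underside to underside).


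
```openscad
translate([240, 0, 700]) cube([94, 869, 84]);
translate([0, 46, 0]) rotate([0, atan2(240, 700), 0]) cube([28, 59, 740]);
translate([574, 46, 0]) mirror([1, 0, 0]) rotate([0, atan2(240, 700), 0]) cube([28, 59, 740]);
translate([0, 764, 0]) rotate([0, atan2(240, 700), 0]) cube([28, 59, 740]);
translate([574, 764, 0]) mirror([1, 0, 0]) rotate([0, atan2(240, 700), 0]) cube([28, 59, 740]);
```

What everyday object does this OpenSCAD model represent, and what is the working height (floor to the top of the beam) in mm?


A sawhorse. The overall height is 784 mm.

A beam across two mirrored pairs of raked legs — a sawhorse. The beam's underside is at z = 700 (matching the legs' vertical rise in atan2(240, 700)) and the beam is 84 mm tall, so its top is at 700 + 84 = 784 mm. The raked legs top out at the beam's underside, so that is the highest point.


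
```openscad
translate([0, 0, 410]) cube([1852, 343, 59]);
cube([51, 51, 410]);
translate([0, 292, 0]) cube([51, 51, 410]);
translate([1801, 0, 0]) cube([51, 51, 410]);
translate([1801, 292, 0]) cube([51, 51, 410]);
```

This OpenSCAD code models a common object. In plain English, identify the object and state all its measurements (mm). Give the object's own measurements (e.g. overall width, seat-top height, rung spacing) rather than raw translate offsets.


A long wooden bench with a 1852 mm (x) × 343 mm (y) seat, 59 mm thick, its top surface 469 mm above the floor. Four 51 mm square legs at the seat corners, flush with the edges, run from z = 0 to the seat underside.
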